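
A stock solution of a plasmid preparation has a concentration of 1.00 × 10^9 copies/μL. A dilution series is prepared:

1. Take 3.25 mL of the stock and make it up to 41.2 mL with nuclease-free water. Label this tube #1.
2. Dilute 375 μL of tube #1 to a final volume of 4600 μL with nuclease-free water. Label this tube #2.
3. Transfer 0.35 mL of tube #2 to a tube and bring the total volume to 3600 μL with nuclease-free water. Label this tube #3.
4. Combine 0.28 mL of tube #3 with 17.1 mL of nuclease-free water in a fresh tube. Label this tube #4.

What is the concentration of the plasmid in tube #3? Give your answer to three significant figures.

Step 1: 3.25 mL brought to 41.2 mL → factor 41.2/3.25 = 12.677
Step 2: 375 μL brought to 4600 μL → factor 4600/375 = 12.267
Step 3: 0.35 mL brought to 3600 μL → factor 3.6/0.35 = 10.286
Dilution factor through tube #3 = 12.677 × 12.267 × 10.286 = 1599.5
[tube #3] = 1.00 × 10^9 copies/μL / 1599.5 = 6.25 × 10^5 copies/μL

6.25 × 10^5 copies/μL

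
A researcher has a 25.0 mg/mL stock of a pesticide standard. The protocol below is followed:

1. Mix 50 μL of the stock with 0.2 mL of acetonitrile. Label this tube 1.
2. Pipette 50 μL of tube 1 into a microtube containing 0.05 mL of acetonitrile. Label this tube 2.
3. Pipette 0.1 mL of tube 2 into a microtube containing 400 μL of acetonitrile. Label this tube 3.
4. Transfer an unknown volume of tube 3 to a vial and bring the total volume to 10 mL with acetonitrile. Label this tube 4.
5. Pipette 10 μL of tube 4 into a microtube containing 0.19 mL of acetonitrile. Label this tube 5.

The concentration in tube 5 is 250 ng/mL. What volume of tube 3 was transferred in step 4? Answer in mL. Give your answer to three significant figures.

Step 1: 50 μL + 0.2 mL = 250 μL total → factor 250/50 = 5
Step 2: 50 μL + 0.05 mL = 100 μL total → factor 100/50 = 2
Step 3: 0.1 mL + 400 μL = 0.5 mL total → factor 0.5/0.1 = 5
Step 4: v brought to 10 mL → factor = 10 mL/v
Step 5: 10 μL + 0.19 mL = 200 μL total → factor 200/10 = 20
Product of known-step factors = 1000
Overall factor = 25.0 mg/mL / (250 ng/mL) = 1 × 10^5
Step-4 factor = 1 × 10^5 / 1000 = 100
v = 10 mL / 100 = 0.100 mL

0.100 mL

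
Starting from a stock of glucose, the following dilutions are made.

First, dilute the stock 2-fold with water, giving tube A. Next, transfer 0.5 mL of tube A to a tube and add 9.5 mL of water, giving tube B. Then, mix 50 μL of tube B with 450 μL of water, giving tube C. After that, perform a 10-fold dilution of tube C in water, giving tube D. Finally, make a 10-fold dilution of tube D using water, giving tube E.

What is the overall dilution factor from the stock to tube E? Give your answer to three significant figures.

4.00 × 10^4

Step 1: 2-fold → factor 2
Step 2: 0.5 mL + 9.5 mL = 10 mL total → factor 10/0.5 = 20
Step 3: 50 μL + 450 μL = 500 μL total → factor 500/50 = 10
Step 4: 10-fold → factor 10
Step 5: 10-fold → factor 10
Overall dilution factor = 2 × 20 × 10 × 10 × 10 = 40000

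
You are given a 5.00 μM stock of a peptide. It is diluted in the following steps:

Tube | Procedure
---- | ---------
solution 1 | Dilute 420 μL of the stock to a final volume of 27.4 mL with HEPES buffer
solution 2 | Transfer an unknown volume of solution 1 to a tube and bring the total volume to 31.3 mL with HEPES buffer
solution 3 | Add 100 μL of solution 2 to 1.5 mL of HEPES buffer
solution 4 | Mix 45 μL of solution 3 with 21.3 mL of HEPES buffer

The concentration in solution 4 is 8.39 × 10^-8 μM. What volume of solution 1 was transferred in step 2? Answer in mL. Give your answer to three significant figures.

0.260 mL

Step 1: 420 μL brought to 27.4 mL → factor 27400/420 = 65.238
Step 2: v brought to 31.3 mL → factor = 31.3 mL/v
Step 3: 100 μL + 1.5 mL = 1600 μL total → factor 1600/100 = 16
Step 4: 45 μL + 21.3 mL = 21345 μL total → factor 21345/45 = 474.33
Product of known-step factors = 4.9511 × 10^5
Overall factor = 5.00 μM / (8.39 × 10^-8 μM) = 5.9595 × 10^7
Step-2 factor = 5.9595 × 10^7 / 4.9511 × 10^5 = 120.37
v = 31.3 mL / 120.37 = 0.260 mL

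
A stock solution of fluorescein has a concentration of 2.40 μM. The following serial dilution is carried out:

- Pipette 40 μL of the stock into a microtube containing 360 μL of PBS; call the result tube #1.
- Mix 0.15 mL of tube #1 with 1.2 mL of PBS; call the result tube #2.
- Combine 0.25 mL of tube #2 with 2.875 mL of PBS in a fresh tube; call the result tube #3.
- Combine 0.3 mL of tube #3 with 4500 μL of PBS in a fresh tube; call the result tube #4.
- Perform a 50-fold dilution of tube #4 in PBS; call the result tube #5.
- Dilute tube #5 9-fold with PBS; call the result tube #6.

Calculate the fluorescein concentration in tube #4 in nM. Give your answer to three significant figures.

Step 1: 40 μL + 360 μL = 400 μL total → factor 400/40 = 10
Step 2: 0.15 mL + 1.2 mL = 1.35 mL total → factor 1.35/0.15 = 9
Step 3: 0.25 mL + 2.875 mL = 3.125 mL total → factor 3.125/0.25 = 12.5
Step 4: 0.3 mL + 4500 μL = 4.8 mL total → factor 4.8/0.3 = 16
Dilution factor through tube #4 = 10 × 9 × 12.5 × 16 = 18000
[tube #4] = 2.40 μM / 18000 = 0.0001333 μM = 0.133 nM

0.133 nM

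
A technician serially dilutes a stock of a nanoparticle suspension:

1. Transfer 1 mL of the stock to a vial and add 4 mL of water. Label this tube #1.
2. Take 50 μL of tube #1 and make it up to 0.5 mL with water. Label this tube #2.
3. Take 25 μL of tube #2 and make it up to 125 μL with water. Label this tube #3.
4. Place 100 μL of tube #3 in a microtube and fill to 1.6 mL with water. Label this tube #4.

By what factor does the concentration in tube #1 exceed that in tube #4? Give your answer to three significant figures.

800

Step 1: 1 mL + 4 mL = 5 mL total → factor 5/1 = 5
Step 2: 50 μL brought to 0.5 mL → factor 500/50 = 10
Step 3: 25 μL brought to 125 μL → factor 125/25 = 5
Step 4: 100 μL brought to 1.6 mL → factor 1600/100 = 16
Dilution factor to tube #1 = 5; to tube #4 = 4000
[tube #1]/[tube #4] = (factor to tube #4)/(factor to tube #1) = 4000/5 = 800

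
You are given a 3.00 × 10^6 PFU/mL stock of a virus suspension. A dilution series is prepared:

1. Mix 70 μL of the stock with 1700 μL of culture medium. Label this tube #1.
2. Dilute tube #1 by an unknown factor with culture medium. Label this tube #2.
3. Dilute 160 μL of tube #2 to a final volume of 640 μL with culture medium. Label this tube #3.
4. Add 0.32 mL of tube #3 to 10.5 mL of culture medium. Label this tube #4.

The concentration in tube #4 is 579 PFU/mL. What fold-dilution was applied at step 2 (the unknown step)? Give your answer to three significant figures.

1.52-fold

Step 1: 70 μL + 1700 μL = 1770 μL total → factor 1770/70 = 25.286
Step 2: unknown factor x
Step 3: 160 μL brought to 640 μL → factor 640/160 = 4
Step 4: 0.32 mL + 10.5 mL = 10.82 mL total → factor 10.82/0.32 = 33.812
Product of known-step factors = 3419.9
Overall factor = 3.00 × 10^6 PFU/mL / (579 PFU/mL) = 5181.3
x = 5181.3 / 3419.9 = 1.52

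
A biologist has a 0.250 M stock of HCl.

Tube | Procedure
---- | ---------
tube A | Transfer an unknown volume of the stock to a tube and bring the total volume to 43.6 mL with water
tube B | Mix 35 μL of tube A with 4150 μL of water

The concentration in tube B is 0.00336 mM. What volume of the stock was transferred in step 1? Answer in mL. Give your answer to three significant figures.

0.0701 mL

Step 1: v brought to 43.6 mL → factor = 43.6 mL/v
Step 2: 35 μL + 4150 μL = 4185 μL total → factor 4185/35 = 119.57
Product of known-step factors = 119.57
Overall factor = 0.250 M / (0.00336 mM) = 74405
Step-1 factor = 74405 / 119.57 = 622.26
v = 43.6 mL / 622.26 = 0.0701 mL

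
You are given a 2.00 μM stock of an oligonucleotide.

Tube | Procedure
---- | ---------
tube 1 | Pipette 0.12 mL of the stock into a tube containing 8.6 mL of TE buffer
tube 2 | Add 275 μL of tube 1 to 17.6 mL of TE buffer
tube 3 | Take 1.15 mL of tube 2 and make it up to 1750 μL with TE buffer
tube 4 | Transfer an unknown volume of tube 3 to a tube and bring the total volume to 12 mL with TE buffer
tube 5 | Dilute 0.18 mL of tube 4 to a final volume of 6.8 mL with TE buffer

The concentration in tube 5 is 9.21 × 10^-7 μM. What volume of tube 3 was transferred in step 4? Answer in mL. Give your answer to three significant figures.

Step 1: 0.12 mL + 8.6 mL = 8.72 mL total → factor 8.72/0.12 = 72.667
Step 2: 275 μL + 17.6 mL = 17875 μL total → factor 17875/275 = 65
Step 3: 1.15 mL brought to 1750 μL → factor 1.75/1.15 = 1.5217
Step 4: v brought to 12 mL → factor = 12 mL/v
Step 5: 0.18 mL brought to 6.8 mL → factor 6.8/0.18 = 37.778
Product of known-step factors = 2.7153 × 10^5
Overall factor = 2.00 μM / (9.21 × 10^-7 μM) = 2.1716 × 10^6
Step-4 factor = 2.1716 × 10^6 / 2.7153 × 10^5 = 7.9973
v = 12 mL / 7.9973 = 1.50 mL

1.50 mL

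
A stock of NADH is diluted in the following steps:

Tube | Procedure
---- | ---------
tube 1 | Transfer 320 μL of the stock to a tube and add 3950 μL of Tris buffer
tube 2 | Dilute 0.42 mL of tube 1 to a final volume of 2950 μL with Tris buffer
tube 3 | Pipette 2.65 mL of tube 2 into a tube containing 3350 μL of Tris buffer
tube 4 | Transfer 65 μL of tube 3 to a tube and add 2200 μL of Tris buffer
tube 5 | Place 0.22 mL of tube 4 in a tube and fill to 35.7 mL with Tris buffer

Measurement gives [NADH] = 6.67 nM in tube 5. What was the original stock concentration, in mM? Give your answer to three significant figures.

8.00 mM

Step 1: 320 μL + 3950 μL = 4270 μL total → factor 4270/320 = 13.344
Step 2: 0.42 mL brought to 2950 μL → factor 2.95/0.42 = 7.0238
Step 3: 2.65 mL + 3350 μL = 6 mL total → factor 6/2.65 = 2.2642
Step 4: 65 μL + 2200 μL = 2265 μL total → factor 2265/65 = 34.846
Step 5: 0.22 mL brought to 35.7 mL → factor 35.7/0.22 = 162.27
Overall dilution factor = 13.344 × 7.0238 × 2.2642 × 34.846 × 162.27 = 1.1999 × 10^6
Stock = 6.67 nM × 1.1999 × 10^6 = 8.004 × 10^6 nM = 8.00 mM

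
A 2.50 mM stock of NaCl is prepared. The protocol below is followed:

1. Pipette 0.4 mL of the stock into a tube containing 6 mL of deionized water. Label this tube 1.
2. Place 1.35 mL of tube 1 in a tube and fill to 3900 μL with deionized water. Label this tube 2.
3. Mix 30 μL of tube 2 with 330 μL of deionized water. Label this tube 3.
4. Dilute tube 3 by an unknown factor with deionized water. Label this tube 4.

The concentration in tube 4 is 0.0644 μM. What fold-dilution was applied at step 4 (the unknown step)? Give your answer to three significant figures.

70.0-fold

Step 1: 0.4 mL + 6 mL = 6.4 mL total → factor 6.4/0.4 = 16
Step 2: 1.35 mL brought to 3900 μL → factor 3.9/1.35 = 2.8889
Step 3: 30 μL + 330 μL = 360 μL total → factor 360/30 = 12
Step 4: unknown factor x
Product of known-step factors = 554.67
Overall factor = 2.50 mM / (0.0644 μM) = 38820
x = 38820 / 554.67 = 70.0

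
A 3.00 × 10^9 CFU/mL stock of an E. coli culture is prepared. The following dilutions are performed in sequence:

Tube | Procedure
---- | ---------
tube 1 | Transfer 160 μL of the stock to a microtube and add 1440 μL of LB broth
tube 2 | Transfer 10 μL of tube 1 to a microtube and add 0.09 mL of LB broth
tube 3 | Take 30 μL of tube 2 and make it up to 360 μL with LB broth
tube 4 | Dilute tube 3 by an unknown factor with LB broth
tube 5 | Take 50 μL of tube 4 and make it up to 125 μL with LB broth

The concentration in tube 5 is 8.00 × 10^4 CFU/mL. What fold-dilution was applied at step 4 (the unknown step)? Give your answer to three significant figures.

Step 1: 160 μL + 1440 μL = 1600 μL total → factor 1600/160 = 10
Step 2: 10 μL + 0.09 mL = 100 μL total → factor 100/10 = 10
Step 3: 30 μL brought to 360 μL → factor 360/30 = 12
Step 4: unknown factor x
Step 5: 50 μL brought to 125 μL → factor 125/50 = 2.5
Product of known-step factors = 3000
Overall factor = 3.00 × 10^9 CFU/mL / (8.00 × 10^4 CFU/mL) = 37500
x = 37500 / 3000 = 12.5

12.5-fold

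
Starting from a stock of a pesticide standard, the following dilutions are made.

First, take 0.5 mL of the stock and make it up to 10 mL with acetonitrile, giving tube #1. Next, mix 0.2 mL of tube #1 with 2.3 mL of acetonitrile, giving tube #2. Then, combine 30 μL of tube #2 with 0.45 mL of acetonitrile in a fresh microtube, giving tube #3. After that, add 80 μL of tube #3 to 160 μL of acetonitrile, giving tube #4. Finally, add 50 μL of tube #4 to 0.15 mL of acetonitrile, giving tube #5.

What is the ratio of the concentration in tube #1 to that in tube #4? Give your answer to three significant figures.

600

Step 1: 0.5 mL brought to 10 mL → factor 10/0.5 = 20
Step 2: 0.2 mL + 2.3 mL = 2.5 mL total → factor 2.5/0.2 = 12.5
Step 3: 30 μL + 0.45 mL = 480 μL total → factor 480/30 = 16
Step 4: 80 μL + 160 μL = 240 μL total → factor 240/80 = 3
Dilution factor to tube #1 = 20; to tube #4 = 12000
[tube #1]/[tube #4] = (factor to tube #4)/(factor to tube #1) = 12000/20 = 600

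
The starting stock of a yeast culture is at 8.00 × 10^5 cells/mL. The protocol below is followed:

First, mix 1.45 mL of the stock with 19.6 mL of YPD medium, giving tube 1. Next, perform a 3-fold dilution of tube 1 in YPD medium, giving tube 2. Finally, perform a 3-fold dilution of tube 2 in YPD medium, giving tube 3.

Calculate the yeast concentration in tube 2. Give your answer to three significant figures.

Step 1: 1.45 mL + 19.6 mL = 21.05 mL total → factor 21.05/1.45 = 14.517
Step 2: 3-fold → factor 3
Dilution factor through tube 2 = 14.517 × 3 = 43.552
[tube 2] = 8.00 × 10^5 cells/mL / 43.552 = 1.84 × 10^4 cells/mL

1.84 × 10^4 cells/mL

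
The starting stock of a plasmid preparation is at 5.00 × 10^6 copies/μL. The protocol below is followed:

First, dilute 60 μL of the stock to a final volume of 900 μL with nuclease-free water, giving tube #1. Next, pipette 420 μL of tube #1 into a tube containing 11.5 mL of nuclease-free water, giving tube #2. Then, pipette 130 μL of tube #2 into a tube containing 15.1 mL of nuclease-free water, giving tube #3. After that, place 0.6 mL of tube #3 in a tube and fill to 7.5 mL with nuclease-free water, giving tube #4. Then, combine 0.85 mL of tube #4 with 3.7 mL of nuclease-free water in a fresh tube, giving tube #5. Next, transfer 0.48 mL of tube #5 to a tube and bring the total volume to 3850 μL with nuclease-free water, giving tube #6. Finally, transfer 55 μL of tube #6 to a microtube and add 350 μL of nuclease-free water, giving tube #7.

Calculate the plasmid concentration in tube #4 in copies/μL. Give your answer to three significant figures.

8.02 copies/μL

Step 1: 60 μL brought to 900 μL → factor 900/60 = 15
Step 2: 420 μL + 11.5 mL = 11920 μL total → factor 11920/420 = 28.381
Step 3: 130 μL + 15.1 mL = 15230 μL total → factor 15230/130 = 117.15
Step 4: 0.6 mL brought to 7.5 mL → factor 7.5/0.6 = 12.5
Dilution factor through tube #4 = 15 × 28.381 × 117.15 × 12.5 = 6.2343 × 10^5
[tube #4] = 5.00 × 10^6 copies/μL / 6.2343 × 10^5 = 8.02 copies/μL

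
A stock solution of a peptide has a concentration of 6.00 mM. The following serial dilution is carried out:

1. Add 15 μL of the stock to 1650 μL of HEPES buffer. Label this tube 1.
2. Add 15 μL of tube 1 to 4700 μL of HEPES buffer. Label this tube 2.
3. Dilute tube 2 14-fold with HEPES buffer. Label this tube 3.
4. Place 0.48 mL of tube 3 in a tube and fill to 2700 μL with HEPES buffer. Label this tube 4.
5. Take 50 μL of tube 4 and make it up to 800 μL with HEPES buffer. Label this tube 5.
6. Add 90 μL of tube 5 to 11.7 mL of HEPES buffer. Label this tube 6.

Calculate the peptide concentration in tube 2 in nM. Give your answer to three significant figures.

172 nM

Step 1: 15 μL + 1650 μL = 1665 μL total → factor 1665/15 = 111
Step 2: 15 μL + 4700 μL = 4715 μL total → factor 4715/15 = 314.33
Dilution factor through tube 2 = 111 × 314.33 = 34891
[tube 2] = 6.00 mM / 34891 = 0.0001720 mM = 172 nM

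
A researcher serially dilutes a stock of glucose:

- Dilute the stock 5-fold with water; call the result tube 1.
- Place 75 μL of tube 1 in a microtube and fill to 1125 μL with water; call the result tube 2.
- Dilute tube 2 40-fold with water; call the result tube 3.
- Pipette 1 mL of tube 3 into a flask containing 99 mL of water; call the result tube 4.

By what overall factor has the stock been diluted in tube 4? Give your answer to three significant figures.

Step 1: 5-fold → factor 5
Step 2: 75 μL brought to 1125 μL → factor 1125/75 = 15
Step 3: 40-fold → factor 40
Step 4: 1 mL + 99 mL = 100 mL total → factor 100/1 = 100
Overall dilution factor = 5 × 15 × 40 × 100 = 3 × 10^5

3.00 × 10^5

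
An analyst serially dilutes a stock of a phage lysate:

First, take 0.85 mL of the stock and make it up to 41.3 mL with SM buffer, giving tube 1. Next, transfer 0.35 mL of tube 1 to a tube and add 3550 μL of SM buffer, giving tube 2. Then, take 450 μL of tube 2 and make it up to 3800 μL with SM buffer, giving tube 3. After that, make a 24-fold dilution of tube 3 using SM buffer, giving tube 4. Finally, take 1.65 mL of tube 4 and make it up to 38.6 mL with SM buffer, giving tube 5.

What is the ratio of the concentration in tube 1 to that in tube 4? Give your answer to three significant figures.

Step 1: 0.85 mL brought to 41.3 mL → factor 41.3/0.85 = 48.588
Step 2: 0.35 mL + 3550 μL = 3.9 mL total → factor 3.9/0.35 = 11.143
Step 3: 450 μL brought to 3800 μL → factor 3800/450 = 8.4444
Step 4: 24-fold → factor 24
Dilution factor to tube 1 = 48.588; to tube 4 = 1.0973 × 10^5
[tube 1]/[tube 4] = (factor to tube 4)/(factor to tube 1) = 1.0973 × 10^5/48.588 = 2.26 × 10^3

2.26 × 10^3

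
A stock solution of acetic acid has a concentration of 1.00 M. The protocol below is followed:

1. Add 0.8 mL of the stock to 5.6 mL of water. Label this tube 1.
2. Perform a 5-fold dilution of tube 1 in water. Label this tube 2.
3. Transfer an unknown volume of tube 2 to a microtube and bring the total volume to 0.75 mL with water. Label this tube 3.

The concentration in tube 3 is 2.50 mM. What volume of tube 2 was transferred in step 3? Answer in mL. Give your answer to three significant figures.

Step 1: 0.8 mL + 5.6 mL = 6.4 mL total → factor 6.4/0.8 = 8
Step 2: 5-fold → factor 5
Step 3: v brought to 0.75 mL → factor = 0.75 mL/v
Product of known-step factors = 40
Overall factor = 1.00 M / (2.50 mM) = 400
Step-3 factor = 400 / 40 = 10
v = 0.75 mL / 10 = 0.0750 mL

0.0750 mL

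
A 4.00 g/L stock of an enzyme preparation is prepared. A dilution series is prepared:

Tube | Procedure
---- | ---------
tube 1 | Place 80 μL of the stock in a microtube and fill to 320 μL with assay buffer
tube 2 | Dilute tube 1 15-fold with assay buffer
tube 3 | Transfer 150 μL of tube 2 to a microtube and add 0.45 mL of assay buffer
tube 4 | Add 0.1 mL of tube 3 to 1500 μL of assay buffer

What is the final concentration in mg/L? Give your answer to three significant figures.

Step 1: 80 μL brought to 320 μL → factor 320/80 = 4
Step 2: 15-fold → factor 15
Step 3: 150 μL + 0.45 mL = 600 μL total → factor 600/150 = 4
Step 4: 0.1 mL + 1500 μL = 1.6 mL total → factor 1.6/0.1 = 16
Overall dilution factor = 4 × 15 × 4 × 16 = 3840
Final = 4.00 g/L / 3840 = 0.001042 g/L = 1.04 mg/L

1.04 mg/L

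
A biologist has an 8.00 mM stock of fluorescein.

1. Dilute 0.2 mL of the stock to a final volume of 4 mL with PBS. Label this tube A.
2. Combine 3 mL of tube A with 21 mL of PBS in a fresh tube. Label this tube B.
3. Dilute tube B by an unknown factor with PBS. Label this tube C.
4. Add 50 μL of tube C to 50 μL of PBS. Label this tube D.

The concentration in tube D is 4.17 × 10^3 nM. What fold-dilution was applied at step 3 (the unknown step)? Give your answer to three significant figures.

6.00-fold

Step 1: 0.2 mL brought to 4 mL → factor 4/0.2 = 20
Step 2: 3 mL + 21 mL = 24 mL total → factor 24/3 = 8
Step 3: unknown factor x
Step 4: 50 μL + 50 μL = 100 μL total → factor 100/50 = 2
Product of known-step factors = 320
Overall factor = 8.00 mM / (4.17 × 10^3 nM) = 1918.5
x = 1918.5 / 320 = 6.00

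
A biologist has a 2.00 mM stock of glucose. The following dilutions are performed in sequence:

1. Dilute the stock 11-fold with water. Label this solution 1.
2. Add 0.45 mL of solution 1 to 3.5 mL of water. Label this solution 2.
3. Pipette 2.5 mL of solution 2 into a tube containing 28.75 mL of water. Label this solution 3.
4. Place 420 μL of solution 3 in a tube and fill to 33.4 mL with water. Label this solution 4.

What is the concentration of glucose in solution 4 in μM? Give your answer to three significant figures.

Step 1: 11-fold → factor 11
Step 2: 0.45 mL + 3.5 mL = 3.95 mL total → factor 3.95/0.45 = 8.7778
Step 3: 2.5 mL + 28.75 mL = 31.25 mL total → factor 31.25/2.5 = 12.5
Step 4: 420 μL brought to 33.4 mL → factor 33400/420 = 79.524
Dilution factor through solution 4 = 11 × 8.7778 × 12.5 × 79.524 = 95981
[solution 4] = 2.00 mM / 95981 = 2.084 × 10^-5 mM = 0.0208 μM

0.0208 μM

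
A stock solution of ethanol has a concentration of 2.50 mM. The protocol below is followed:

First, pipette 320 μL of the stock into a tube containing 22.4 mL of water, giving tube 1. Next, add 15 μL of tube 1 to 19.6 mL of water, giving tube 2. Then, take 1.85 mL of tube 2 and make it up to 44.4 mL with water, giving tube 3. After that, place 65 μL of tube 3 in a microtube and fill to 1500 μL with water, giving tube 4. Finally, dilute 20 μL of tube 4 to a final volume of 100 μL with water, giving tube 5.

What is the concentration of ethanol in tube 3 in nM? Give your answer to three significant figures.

Step 1: 320 μL + 22.4 mL = 22720 μL total → factor 22720/320 = 71
Step 2: 15 μL + 19.6 mL = 19615 μL total → factor 19615/15 = 1307.7
Step 3: 1.85 mL brought to 44.4 mL → factor 44.4/1.85 = 24
Dilution factor through tube 3 = 71 × 1307.7 × 24 = 2.2283 × 10^6
[tube 3] = 2.50 mM / 2.2283 × 10^6 = 1.122 × 10^-6 mM = 1.12 nM

1.12 nM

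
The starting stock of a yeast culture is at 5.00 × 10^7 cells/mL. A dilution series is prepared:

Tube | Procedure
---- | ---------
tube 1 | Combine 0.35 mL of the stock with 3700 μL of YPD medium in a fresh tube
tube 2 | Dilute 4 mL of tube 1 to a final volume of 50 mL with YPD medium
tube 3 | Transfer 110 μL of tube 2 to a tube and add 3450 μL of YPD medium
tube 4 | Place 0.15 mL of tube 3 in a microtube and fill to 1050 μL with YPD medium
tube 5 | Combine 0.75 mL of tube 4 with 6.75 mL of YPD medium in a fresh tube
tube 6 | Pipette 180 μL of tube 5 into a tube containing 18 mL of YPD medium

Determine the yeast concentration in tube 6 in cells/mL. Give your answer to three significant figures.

Step 1: 0.35 mL + 3700 μL = 4.05 mL total → factor 4.05/0.35 = 11.571
Step 2: 4 mL brought to 50 mL → factor 50/4 = 12.5
Step 3: 110 μL + 3450 μL = 3560 μL total → factor 3560/110 = 32.364
Step 4: 0.15 mL brought to 1050 μL → factor 1.05/0.15 = 7
Step 5: 0.75 mL + 6.75 mL = 7.5 mL total → factor 7.5/0.75 = 10
Step 6: 180 μL + 18 mL = 18180 μL total → factor 18180/180 = 101
Overall dilution factor = 11.571 × 12.5 × 32.364 × 7 × 10 × 101 = 3.3096 × 10^7
Final = 5.00 × 10^7 cells/mL / 3.3096 × 10^7 = 1.51 cells/mL

1.51 cells/mL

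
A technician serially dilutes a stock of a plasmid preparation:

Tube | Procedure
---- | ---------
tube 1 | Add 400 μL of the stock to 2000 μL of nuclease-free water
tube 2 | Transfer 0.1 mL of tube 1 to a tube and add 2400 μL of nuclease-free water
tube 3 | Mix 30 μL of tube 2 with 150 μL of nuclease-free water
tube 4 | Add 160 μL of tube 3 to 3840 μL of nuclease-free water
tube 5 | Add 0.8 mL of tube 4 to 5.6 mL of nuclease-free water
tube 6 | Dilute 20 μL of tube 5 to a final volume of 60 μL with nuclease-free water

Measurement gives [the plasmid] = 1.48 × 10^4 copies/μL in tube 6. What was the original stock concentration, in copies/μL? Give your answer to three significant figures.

Step 1: 400 μL + 2000 μL = 2400 μL total → factor 2400/400 = 6
Step 2: 0.1 mL + 2400 μL = 2.5 mL total → factor 2.5/0.1 = 25
Step 3: 30 μL + 150 μL = 180 μL total → factor 180/30 = 6
Step 4: 160 μL + 3840 μL = 4000 μL total → factor 4000/160 = 25
Step 5: 0.8 mL + 5.6 mL = 6.4 mL total → factor 6.4/0.8 = 8
Step 6: 20 μL brought to 60 μL → factor 60/20 = 3
Overall dilution factor = 6 × 25 × 6 × 25 × 8 × 3 = 5.4 × 10^5
Stock = 1.48 × 10^4 copies/μL × 5.4 × 10^5 = 7.99 × 10^9 copies/μL

7.99 × 10^9 copies/μL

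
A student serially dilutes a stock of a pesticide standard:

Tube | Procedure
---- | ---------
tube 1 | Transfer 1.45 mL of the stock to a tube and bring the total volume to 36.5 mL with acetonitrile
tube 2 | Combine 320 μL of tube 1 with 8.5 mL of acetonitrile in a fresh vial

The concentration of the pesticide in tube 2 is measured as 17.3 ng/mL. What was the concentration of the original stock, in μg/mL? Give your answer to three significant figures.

12.0 μg/mL

Step 1: 1.45 mL brought to 36.5 mL → factor 36.5/1.45 = 25.172
Step 2: 320 μL + 8.5 mL = 8820 μL total → factor 8820/320 = 27.562
Overall dilution factor = 25.172 × 27.562 = 693.81
Stock = 17.3 ng/mL × 693.81 = 1.200 × 10^4 ng/mL = 12.0 μg/mL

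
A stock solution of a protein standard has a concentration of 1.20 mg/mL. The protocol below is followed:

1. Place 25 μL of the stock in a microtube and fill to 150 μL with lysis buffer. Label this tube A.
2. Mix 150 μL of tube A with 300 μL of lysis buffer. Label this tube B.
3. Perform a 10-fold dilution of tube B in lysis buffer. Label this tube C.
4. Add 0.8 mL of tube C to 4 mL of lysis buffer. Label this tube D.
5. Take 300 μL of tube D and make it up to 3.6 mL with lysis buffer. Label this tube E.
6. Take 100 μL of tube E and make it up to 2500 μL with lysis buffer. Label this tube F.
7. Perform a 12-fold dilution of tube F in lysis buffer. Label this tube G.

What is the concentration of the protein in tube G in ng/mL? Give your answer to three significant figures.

Step 1: 25 μL brought to 150 μL → factor 150/25 = 6
Step 2: 150 μL + 300 μL = 450 μL total → factor 450/150 = 3
Step 3: 10-fold → factor 10
Step 4: 0.8 mL + 4 mL = 4.8 mL total → factor 4.8/0.8 = 6
Step 5: 300 μL brought to 3.6 mL → factor 3600/300 = 12
Step 6: 100 μL brought to 2500 μL → factor 2500/100 = 25
Step 7: 12-fold → factor 12
Overall dilution factor = 6 × 3 × 10 × 6 × 12 × 25 × 12 = 3.888 × 10^6
Final = 1.20 mg/mL / 3.888 × 10^6 = 3.086 × 10^-7 mg/mL = 0.309 ng/mL

0.309 ng/mL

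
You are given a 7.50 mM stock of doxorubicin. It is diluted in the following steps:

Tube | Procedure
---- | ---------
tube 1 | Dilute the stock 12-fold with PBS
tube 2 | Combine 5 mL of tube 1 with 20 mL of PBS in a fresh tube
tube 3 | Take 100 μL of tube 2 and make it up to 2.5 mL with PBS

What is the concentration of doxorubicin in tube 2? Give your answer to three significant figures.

0.125 mM

Step 1: 12-fold → factor 12
Step 2: 5 mL + 20 mL = 25 mL total → factor 25/5 = 5
Dilution factor through tube 2 = 12 × 5 = 60
[tube 2] = 7.50 mM / 60 = 0.125 mM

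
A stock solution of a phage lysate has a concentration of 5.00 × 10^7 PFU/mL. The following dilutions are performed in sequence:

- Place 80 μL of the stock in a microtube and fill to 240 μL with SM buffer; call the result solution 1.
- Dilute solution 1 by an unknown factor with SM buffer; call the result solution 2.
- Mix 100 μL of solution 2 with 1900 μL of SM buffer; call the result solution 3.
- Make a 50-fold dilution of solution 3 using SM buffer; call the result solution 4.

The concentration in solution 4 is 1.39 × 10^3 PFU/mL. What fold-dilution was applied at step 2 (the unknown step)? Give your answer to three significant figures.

Step 1: 80 μL brought to 240 μL → factor 240/80 = 3
Step 2: unknown factor x
Step 3: 100 μL + 1900 μL = 2000 μL total → factor 2000/100 = 20
Step 4: 50-fold → factor 50
Product of known-step factors = 3000
Overall factor = 5.00 × 10^7 PFU/mL / (1.39 × 10^3 PFU/mL) = 35971
x = 35971 / 3000 = 12.0

12.0-fold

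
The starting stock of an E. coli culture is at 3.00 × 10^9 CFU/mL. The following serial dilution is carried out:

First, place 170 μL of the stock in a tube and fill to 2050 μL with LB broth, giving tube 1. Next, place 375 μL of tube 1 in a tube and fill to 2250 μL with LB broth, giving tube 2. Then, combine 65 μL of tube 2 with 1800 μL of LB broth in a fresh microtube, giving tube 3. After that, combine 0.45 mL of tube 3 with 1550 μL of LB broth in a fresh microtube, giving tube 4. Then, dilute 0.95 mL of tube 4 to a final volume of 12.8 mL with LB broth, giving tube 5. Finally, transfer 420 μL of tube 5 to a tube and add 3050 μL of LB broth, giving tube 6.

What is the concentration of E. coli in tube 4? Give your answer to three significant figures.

Step 1: 170 μL brought to 2050 μL → factor 2050/170 = 12.059
Step 2: 375 μL brought to 2250 μL → factor 2250/375 = 6
Step 3: 65 μL + 1800 μL = 1865 μL total → factor 1865/65 = 28.692
Step 4: 0.45 mL + 1550 μL = 2 mL total → factor 2/0.45 = 4.4444
Dilution factor through tube 4 = 12.059 × 6 × 28.692 × 4.4444 = 9226.5
[tube 4] = 3.00 × 10^9 CFU/mL / 9226.5 = 3.25 × 10^5 CFU/mL

3.25 × 10^5 CFU/mL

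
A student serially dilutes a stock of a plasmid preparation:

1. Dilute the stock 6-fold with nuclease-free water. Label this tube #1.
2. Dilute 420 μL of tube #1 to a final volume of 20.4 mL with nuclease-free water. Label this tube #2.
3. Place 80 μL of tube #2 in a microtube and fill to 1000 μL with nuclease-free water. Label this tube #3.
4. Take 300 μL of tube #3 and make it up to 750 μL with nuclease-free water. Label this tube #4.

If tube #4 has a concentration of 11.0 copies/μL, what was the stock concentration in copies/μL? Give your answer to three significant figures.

1.00 × 10^5 copies/μL

Step 1: 6-fold → factor 6
Step 2: 420 μL brought to 20.4 mL → factor 20400/420 = 48.571
Step 3: 80 μL brought to 1000 μL → factor 1000/80 = 12.5
Step 4: 300 μL brought to 750 μL → factor 750/300 = 2.5
Overall dilution factor = 6 × 48.571 × 12.5 × 2.5 = 9107.1
Stock = 11.0 copies/μL × 9107.1 = 1.00 × 10^5 copies/μL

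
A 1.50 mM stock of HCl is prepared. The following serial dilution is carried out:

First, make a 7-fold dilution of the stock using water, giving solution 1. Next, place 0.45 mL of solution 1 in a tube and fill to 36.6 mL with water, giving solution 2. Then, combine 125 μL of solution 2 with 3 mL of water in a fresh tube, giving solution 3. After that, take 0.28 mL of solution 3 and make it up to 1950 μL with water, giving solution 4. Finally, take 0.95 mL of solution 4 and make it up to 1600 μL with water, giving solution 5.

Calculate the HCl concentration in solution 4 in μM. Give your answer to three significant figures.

0.0151 μM

Step 1: 7-fold → factor 7
Step 2: 0.45 mL brought to 36.6 mL → factor 36.6/0.45 = 81.333
Step 3: 125 μL + 3 mL = 3125 μL total → factor 3125/125 = 25
Step 4: 0.28 mL brought to 1950 μL → factor 1.95/0.28 = 6.9643
Dilution factor through solution 4 = 7 × 81.333 × 25 × 6.9643 = 99125
[solution 4] = 1.50 mM / 99125 = 1.513 × 10^-5 mM = 0.0151 μM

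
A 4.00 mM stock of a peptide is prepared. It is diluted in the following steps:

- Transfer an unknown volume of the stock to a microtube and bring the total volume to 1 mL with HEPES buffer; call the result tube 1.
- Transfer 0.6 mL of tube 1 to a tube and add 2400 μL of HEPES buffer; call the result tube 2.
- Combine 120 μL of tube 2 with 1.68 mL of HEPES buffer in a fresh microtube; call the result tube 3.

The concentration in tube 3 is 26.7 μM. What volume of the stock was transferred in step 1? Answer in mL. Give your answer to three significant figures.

0.501 mL

Step 1: v brought to 1 mL → factor = 1 mL/v
Step 2: 0.6 mL + 2400 μL = 3 mL total → factor 3/0.6 = 5
Step 3: 120 μL + 1.68 mL = 1800 μL total → factor 1800/120 = 15
Product of known-step factors = 75
Overall factor = 4.00 mM / (26.7 μM) = 149.81
Step-1 factor = 149.81 / 75 = 1.9975
v = 1 mL / 1.9975 = 0.501 mL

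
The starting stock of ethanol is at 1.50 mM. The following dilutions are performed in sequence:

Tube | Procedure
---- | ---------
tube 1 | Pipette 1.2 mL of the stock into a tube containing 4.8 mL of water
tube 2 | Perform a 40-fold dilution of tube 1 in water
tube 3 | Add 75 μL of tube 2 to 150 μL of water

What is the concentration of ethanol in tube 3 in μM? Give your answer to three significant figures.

Step 1: 1.2 mL + 4.8 mL = 6 mL total → factor 6/1.2 = 5
Step 2: 40-fold → factor 40
Step 3: 75 μL + 150 μL = 225 μL total → factor 225/75 = 3
Dilution factor through tube 3 = 5 × 40 × 3 = 600
[tube 3] = 1.50 mM / 600 = 0.002500 mM = 2.50 μM

2.50 μM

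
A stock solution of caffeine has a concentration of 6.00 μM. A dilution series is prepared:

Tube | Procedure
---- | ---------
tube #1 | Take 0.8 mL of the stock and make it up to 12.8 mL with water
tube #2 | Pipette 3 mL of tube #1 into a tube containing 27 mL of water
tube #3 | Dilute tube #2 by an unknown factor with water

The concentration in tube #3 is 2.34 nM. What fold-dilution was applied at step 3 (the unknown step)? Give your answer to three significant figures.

16.0-fold

Step 1: 0.8 mL brought to 12.8 mL → factor 12.8/0.8 = 16
Step 2: 3 mL + 27 mL = 30 mL total → factor 30/3 = 10
Step 3: unknown factor x
Product of known-step factors = 160
Overall factor = 6.00 μM / (2.34 nM) = 2564.1
x = 2564.1 / 160 = 16.0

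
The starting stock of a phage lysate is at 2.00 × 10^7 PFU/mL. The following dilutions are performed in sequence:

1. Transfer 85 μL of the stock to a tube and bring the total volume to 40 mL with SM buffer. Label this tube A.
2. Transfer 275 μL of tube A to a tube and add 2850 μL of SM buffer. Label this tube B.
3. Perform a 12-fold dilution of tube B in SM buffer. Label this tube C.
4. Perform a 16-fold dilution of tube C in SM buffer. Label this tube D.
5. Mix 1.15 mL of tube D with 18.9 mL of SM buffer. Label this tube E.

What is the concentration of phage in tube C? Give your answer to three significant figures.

Step 1: 85 μL brought to 40 mL → factor 40000/85 = 470.59
Step 2: 275 μL + 2850 μL = 3125 μL total → factor 3125/275 = 11.364
Step 3: 12-fold → factor 12
Dilution factor through tube C = 470.59 × 11.364 × 12 = 64171
[tube C] = 2.00 × 10^7 PFU/mL / 64171 = 312 PFU/mL

312 PFU/mL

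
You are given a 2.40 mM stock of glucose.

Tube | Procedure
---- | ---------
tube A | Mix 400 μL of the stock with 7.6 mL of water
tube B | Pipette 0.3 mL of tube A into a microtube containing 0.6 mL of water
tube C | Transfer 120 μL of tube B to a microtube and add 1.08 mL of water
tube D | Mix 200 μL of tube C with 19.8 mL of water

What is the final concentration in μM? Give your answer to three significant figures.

Step 1: 400 μL + 7.6 mL = 8000 μL total → factor 8000/400 = 20
Step 2: 0.3 mL + 0.6 mL = 0.9 mL total → factor 0.9/0.3 = 3
Step 3: 120 μL + 1.08 mL = 1200 μL total → factor 1200/120 = 10
Step 4: 200 μL + 19.8 mL = 20000 μL total → factor 20000/200 = 100
Overall dilution factor = 20 × 3 × 10 × 100 = 60000
Final = 2.40 mM / 60000 = 4.000 × 10^-5 mM = 0.0400 μM

0.0400 μM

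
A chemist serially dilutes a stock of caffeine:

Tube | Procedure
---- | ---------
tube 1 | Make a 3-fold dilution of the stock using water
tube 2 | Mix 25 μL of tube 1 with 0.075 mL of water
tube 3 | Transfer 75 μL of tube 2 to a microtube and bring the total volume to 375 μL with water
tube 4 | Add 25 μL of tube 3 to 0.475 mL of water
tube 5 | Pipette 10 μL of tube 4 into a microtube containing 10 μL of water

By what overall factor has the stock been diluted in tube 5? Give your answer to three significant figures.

Step 1: 3-fold → factor 3
Step 2: 25 μL + 0.075 mL = 100 μL total → factor 100/25 = 4
Step 3: 75 μL brought to 375 μL → factor 375/75 = 5
Step 4: 25 μL + 0.475 mL = 500 μL total → factor 500/25 = 20
Step 5: 10 μL + 10 μL = 20 μL total → factor 20/10 = 2
Overall dilution factor = 3 × 4 × 5 × 20 × 2 = 2400

2.40 × 10^3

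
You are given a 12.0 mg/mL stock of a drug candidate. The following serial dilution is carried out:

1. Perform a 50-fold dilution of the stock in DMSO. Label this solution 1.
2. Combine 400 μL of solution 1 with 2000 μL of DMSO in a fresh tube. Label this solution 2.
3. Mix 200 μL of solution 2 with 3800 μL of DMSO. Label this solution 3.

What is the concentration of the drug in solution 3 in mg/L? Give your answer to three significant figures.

2.00 mg/L

Step 1: 50-fold → factor 50
Step 2: 400 μL + 2000 μL = 2400 μL total → factor 2400/400 = 6
Step 3: 200 μL + 3800 μL = 4000 μL total → factor 4000/200 = 20
Overall dilution factor = 50 × 6 × 20 = 6000
Final = 12.0 mg/mL / 6000 = 0.002000 mg/mL = 2.00 mg/L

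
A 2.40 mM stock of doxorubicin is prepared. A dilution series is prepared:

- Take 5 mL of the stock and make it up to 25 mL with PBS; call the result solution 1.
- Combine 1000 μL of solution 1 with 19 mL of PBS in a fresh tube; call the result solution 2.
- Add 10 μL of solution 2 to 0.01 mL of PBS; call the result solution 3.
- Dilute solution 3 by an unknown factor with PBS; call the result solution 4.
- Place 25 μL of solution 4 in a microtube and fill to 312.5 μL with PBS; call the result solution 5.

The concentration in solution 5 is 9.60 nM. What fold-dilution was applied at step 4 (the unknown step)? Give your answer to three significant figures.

Step 1: 5 mL brought to 25 mL → factor 25/5 = 5
Step 2: 1000 μL + 19 mL = 20000 μL total → factor 20000/1000 = 20
Step 3: 10 μL + 0.01 mL = 20 μL total → factor 20/10 = 2
Step 4: unknown factor x
Step 5: 25 μL brought to 312.5 μL → factor 312.5/25 = 12.5
Product of known-step factors = 2500
Overall factor = 2.40 mM / (9.60 nM) = 2.5 × 10^5
x = 2.5 × 10^5 / 2500 = 100

100-fold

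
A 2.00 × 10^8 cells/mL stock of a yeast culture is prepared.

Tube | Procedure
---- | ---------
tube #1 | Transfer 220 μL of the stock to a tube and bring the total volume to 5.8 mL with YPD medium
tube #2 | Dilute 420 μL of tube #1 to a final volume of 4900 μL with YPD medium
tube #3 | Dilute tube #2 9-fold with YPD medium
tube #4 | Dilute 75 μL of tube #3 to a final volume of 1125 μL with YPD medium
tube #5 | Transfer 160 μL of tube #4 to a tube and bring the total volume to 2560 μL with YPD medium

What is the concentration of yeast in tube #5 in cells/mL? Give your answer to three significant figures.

Step 1: 220 μL brought to 5.8 mL → factor 5800/220 = 26.364
Step 2: 420 μL brought to 4900 μL → factor 4900/420 = 11.667
Step 3: 9-fold → factor 9
Step 4: 75 μL brought to 1125 μL → factor 1125/75 = 15
Step 5: 160 μL brought to 2560 μL → factor 2560/160 = 16
Overall dilution factor = 26.364 × 11.667 × 9 × 15 × 16 = 6.6436 × 10^5
Final = 2.00 × 10^8 cells/mL / 6.6436 × 10^5 = 301 cells/mL

301 cells/mL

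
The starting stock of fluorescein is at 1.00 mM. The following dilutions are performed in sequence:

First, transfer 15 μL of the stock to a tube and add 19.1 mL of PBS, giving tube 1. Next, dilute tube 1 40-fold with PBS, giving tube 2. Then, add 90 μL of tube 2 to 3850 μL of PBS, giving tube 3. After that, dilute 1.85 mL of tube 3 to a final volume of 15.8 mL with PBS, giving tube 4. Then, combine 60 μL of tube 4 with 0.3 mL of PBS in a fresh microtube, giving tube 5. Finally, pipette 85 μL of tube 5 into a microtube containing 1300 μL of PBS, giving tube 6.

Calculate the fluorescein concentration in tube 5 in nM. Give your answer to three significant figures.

0.00875 nM

Step 1: 15 μL + 19.1 mL = 19115 μL total → factor 19115/15 = 1274.3
Step 2: 40-fold → factor 40
Step 3: 90 μL + 3850 μL = 3940 μL total → factor 3940/90 = 43.778
Step 4: 1.85 mL brought to 15.8 mL → factor 15.8/1.85 = 8.5405
Step 5: 60 μL + 0.3 mL = 360 μL total → factor 360/60 = 6
Dilution factor through tube 5 = 1274.3 × 40 × 43.778 × 8.5405 × 6 = 1.1435 × 10^8
[tube 5] = 1.00 mM / 1.1435 × 10^8 = 8.745 × 10^-9 mM = 0.00875 nM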